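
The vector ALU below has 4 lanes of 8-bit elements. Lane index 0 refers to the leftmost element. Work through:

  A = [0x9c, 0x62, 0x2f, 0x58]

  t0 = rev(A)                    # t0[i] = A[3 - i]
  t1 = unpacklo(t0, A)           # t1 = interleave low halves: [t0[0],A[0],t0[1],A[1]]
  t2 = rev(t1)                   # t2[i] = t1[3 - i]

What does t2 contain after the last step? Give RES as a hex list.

RES = [0x62, 0x2f, 0x9c, 0x58]

  t0: 58 2f 62 9c
  t1: 58 9c 2f 62
  t2: 62 2f 9c 58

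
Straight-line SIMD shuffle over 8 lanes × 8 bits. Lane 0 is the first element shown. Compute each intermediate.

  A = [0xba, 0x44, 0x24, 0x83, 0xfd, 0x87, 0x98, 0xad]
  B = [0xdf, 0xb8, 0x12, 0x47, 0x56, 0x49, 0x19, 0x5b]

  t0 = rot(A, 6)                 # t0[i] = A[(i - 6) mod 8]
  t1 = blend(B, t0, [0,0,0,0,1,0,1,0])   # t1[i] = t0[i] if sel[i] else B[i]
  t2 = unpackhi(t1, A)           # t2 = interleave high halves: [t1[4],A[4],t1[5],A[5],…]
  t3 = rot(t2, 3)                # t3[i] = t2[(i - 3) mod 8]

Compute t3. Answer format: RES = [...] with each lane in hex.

→ t0 |24|83|fd|87|98|ad|ba|44|
→ t1 |df|b8|12|47|98|49|ba|5b|
→ t2 |98|fd|49|87|ba|98|5b|ad|
→ t3 |98|5b|ad|98|fd|49|87|ba|

RES = [ 0x98  0x5b  0xad  0x98  0xfd  0x49  0x87  0xba ]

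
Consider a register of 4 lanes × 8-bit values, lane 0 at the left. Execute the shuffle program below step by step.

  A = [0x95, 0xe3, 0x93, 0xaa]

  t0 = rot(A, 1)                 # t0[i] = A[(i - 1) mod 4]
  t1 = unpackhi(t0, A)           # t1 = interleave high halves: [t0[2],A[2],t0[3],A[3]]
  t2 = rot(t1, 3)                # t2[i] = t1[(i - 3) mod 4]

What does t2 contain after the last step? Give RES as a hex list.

RES = [0x93, 0x93, 0xaa, 0xe3]

→ t0 |aa|95|e3|93|
→ t1 |e3|93|93|aa|
→ t2 |93|93|aa|e3|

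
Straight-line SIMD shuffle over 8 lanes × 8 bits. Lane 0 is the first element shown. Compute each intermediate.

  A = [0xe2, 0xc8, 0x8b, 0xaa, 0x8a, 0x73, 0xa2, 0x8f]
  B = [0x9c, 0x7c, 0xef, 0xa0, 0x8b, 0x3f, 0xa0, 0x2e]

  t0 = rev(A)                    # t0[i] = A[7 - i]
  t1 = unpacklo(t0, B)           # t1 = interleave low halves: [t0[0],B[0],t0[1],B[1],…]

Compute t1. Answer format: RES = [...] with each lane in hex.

RES = [0x8f, 0x9c, 0xa2, 0x7c, 0x73, 0xef, 0x8a, 0xa0]

  t0: 8f a2 73 8a aa 8b c8 e2
  t1: 8f 9c a2 7c 73 ef 8a a0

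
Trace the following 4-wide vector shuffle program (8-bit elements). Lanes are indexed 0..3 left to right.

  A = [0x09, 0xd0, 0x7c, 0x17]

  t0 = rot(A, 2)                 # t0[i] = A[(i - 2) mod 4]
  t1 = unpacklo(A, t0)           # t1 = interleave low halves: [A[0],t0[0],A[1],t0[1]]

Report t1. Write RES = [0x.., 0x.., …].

RES = [ 0x09  0x7c  0xd0  0x17 ]

→ t0 |7c|17|09|d0|
→ t1 |09|7c|d0|17|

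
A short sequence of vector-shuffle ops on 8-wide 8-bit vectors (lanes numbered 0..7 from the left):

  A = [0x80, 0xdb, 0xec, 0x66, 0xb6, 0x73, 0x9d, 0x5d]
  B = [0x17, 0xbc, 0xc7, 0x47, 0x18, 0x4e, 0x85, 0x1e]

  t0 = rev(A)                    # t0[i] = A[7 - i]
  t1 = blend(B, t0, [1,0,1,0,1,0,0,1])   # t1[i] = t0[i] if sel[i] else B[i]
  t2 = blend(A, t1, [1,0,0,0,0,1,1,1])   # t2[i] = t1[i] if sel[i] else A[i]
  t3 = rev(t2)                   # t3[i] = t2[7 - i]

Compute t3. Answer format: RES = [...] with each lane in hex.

RES = [0x80, 0x85, 0x4e, 0xb6, 0x66, 0xec, 0xdb, 0x5d]

→ t0 |5d|9d|73|b6|66|ec|db|80|
→ t1 |5d|bc|73|47|66|4e|85|80|
→ t2 |5d|db|ec|66|b6|4e|85|80|
→ t3 |80|85|4e|b6|66|ec|db|5d|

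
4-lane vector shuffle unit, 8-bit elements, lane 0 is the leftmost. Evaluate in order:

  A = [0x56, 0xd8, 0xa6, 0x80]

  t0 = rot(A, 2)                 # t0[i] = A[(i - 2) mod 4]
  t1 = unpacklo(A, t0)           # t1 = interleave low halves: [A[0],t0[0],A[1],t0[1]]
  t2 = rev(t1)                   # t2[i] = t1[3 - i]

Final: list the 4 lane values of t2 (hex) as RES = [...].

  t0: a6 80 56 d8
  t1: 56 a6 d8 80
  t2: 80 d8 a6 56

RES = [ 0x80  0xd8  0xa6  0x56 ]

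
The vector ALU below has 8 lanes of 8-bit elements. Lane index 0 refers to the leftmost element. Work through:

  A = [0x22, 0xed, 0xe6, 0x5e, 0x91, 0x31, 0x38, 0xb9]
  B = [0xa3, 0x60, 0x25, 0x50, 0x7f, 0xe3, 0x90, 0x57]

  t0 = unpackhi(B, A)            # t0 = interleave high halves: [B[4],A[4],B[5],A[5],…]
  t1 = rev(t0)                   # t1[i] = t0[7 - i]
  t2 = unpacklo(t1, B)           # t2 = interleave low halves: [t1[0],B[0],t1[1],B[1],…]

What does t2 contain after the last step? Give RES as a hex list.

→ t0 |7f|91|e3|31|90|38|57|b9|
→ t1 |b9|57|38|90|31|e3|91|7f|
→ t2 |b9|a3|57|60|38|25|90|50|

RES = [0xb9, 0xa3, 0x57, 0x60, 0x38, 0x25, 0x90, 0x50]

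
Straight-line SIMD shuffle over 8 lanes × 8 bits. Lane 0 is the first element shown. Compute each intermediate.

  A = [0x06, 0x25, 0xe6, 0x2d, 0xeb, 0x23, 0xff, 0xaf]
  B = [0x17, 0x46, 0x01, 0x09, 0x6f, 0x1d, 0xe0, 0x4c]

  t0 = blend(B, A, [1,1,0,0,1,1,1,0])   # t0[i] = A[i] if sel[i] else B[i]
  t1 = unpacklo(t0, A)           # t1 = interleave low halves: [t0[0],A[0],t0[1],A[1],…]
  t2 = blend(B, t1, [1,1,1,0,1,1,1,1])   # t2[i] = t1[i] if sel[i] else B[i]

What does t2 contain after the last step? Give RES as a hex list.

→ t0 |06|25|01|09|eb|23|ff|4c|
→ t1 |06|06|25|25|01|e6|09|2d|
→ t2 |06|06|25|09|01|e6|09|2d|

RES = [ 0x06  0x06  0x25  0x09  0x01  0xe6  0x09  0x2d ]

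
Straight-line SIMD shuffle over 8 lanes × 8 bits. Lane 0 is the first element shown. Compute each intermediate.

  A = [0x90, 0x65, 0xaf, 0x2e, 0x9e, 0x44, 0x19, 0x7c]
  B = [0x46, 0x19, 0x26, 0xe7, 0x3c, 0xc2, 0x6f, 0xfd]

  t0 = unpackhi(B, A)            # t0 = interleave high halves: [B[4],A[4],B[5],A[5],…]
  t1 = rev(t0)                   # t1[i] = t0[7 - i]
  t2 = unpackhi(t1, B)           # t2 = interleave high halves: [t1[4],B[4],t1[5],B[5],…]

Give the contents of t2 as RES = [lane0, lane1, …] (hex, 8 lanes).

RES = [ 0x44  0x3c  0xc2  0xc2  0x9e  0x6f  0x3c  0xfd ]

  t0: 3c 9e c2 44 6f 19 fd 7c
  t1: 7c fd 19 6f 44 c2 9e 3c
  t2: 44 3c c2 c2 9e 6f 3c fd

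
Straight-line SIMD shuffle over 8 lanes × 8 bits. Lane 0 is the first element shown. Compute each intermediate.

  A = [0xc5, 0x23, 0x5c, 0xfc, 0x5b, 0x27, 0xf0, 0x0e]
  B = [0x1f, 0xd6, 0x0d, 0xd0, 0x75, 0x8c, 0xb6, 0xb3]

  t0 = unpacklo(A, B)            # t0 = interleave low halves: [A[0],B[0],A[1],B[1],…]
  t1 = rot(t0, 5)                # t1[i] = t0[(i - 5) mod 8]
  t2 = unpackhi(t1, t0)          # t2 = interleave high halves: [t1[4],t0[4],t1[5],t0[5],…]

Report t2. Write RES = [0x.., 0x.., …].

RES = [0xd0, 0x5c, 0xc5, 0x0d, 0x1f, 0xfc, 0x23, 0xd0]

t0 = [0xc5, 0x1f, 0x23, 0xd6, 0x5c, 0x0d, 0xfc, 0xd0]
t1 = [0xd6, 0x5c, 0x0d, 0xfc, 0xd0, 0xc5, 0x1f, 0x23]
t2 = [0xd0, 0x5c, 0xc5, 0x0d, 0x1f, 0xfc, 0x23, 0xd0]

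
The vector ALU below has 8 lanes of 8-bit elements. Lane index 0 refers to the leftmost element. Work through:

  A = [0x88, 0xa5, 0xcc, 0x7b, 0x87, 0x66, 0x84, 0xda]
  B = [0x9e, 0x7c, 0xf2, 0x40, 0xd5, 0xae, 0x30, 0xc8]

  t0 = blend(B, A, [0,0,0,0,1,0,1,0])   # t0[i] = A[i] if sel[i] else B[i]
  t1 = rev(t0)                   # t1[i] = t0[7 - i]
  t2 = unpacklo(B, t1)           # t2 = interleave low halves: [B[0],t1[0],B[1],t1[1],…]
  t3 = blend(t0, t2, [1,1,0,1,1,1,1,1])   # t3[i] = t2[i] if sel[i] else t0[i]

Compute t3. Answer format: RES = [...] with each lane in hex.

RES = [ 0x9e  0xc8  0xf2  0x84  0xf2  0xae  0x40  0x87 ]

t0 = [0x9e, 0x7c, 0xf2, 0x40, 0x87, 0xae, 0x84, 0xc8]
t1 = [0xc8, 0x84, 0xae, 0x87, 0x40, 0xf2, 0x7c, 0x9e]
t2 = [0x9e, 0xc8, 0x7c, 0x84, 0xf2, 0xae, 0x40, 0x87]
t3 = [0x9e, 0xc8, 0xf2, 0x84, 0xf2, 0xae, 0x40, 0x87]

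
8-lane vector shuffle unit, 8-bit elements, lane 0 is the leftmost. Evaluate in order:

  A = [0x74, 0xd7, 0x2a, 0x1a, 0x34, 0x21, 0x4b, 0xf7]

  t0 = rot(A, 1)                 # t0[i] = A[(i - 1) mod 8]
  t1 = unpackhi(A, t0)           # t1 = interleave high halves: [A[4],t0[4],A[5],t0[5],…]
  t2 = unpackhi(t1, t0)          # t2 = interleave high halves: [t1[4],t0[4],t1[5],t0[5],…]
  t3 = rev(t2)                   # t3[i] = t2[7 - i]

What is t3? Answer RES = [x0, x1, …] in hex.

RES = [ 0x4b  0x4b  0x21  0xf7  0x34  0x21  0x1a  0x4b ]

t0 = [0xf7, 0x74, 0xd7, 0x2a, 0x1a, 0x34, 0x21, 0x4b]
t1 = [0x34, 0x1a, 0x21, 0x34, 0x4b, 0x21, 0xf7, 0x4b]
t2 = [0x4b, 0x1a, 0x21, 0x34, 0xf7, 0x21, 0x4b, 0x4b]
t3 = [0x4b, 0x4b, 0x21, 0xf7, 0x34, 0x21, 0x1a, 0x4b]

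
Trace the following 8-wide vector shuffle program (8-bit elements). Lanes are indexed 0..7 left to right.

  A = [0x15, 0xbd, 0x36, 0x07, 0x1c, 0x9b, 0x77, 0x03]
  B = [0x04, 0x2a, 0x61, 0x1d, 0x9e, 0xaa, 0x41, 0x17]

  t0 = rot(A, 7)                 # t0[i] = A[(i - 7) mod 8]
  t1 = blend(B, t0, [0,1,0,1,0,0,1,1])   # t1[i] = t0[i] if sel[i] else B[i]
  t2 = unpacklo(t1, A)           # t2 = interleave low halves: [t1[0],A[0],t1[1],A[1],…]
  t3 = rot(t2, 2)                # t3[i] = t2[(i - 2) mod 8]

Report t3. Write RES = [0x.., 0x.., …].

  t0: bd 36 07 1c 9b 77 03 15
  t1: 04 36 61 1c 9e aa 03 15
  t2: 04 15 36 bd 61 36 1c 07
  t3: 1c 07 04 15 36 bd 61 36

RES = [ 0x1c  0x07  0x04  0x15  0x36  0xbd  0x61  0x36 ]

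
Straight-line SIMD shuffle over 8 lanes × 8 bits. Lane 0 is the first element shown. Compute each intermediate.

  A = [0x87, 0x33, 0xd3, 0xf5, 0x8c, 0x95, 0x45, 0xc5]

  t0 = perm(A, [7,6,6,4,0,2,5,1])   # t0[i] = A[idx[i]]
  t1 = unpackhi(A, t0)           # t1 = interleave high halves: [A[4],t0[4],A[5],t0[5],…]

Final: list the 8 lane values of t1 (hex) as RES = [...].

RES = [0x8c, 0x87, 0x95, 0xd3, 0x45, 0x95, 0xc5, 0x33]

→ t0 |c5|45|45|8c|87|d3|95|33|
→ t1 |8c|87|95|d3|45|95|c5|33|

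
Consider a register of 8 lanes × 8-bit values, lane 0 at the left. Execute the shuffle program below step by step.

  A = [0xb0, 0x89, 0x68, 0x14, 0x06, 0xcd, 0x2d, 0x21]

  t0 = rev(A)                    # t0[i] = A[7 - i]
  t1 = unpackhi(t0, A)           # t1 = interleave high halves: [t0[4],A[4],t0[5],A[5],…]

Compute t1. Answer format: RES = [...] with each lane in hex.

t0 = [0x21, 0x2d, 0xcd, 0x06, 0x14, 0x68, 0x89, 0xb0]
t1 = [0x14, 0x06, 0x68, 0xcd, 0x89, 0x2d, 0xb0, 0x21]

RES = [ 0x14  0x06  0x68  0xcd  0x89  0x2d  0xb0  0x21 ]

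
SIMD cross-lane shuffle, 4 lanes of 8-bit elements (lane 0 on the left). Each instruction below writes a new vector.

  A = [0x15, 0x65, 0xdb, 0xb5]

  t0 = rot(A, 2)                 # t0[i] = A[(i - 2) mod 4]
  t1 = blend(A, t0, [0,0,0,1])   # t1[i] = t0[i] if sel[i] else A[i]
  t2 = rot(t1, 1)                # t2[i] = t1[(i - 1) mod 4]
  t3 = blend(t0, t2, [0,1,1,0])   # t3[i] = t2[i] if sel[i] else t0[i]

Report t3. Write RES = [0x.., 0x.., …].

RES = [0xdb, 0x15, 0x65, 0x65]

  t0: db b5 15 65
  t1: 15 65 db 65
  t2: 65 15 65 db
  t3: db 15 65 65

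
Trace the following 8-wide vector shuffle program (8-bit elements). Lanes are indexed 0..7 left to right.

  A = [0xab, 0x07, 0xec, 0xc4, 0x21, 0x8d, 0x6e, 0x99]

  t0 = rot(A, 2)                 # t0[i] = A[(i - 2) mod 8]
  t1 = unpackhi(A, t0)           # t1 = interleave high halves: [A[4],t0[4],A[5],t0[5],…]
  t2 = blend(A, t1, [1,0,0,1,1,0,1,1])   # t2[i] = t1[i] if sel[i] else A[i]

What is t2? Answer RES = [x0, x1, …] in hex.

→ t0 |6e|99|ab|07|ec|c4|21|8d|
→ t1 |21|ec|8d|c4|6e|21|99|8d|
→ t2 |21|07|ec|c4|6e|8d|99|8d|

RES = [0x21, 0x07, 0xec, 0xc4, 0x6e, 0x8d, 0x99, 0x8d]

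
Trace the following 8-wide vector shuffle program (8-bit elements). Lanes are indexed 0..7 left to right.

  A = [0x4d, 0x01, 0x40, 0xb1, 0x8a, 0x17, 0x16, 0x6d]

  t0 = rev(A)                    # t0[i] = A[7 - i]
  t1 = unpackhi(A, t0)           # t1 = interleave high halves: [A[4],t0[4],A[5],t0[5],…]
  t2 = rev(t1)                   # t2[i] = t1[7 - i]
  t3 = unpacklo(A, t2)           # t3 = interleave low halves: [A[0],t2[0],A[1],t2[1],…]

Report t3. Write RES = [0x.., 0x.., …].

t0 = [0x6d, 0x16, 0x17, 0x8a, 0xb1, 0x40, 0x01, 0x4d]
t1 = [0x8a, 0xb1, 0x17, 0x40, 0x16, 0x01, 0x6d, 0x4d]
t2 = [0x4d, 0x6d, 0x01, 0x16, 0x40, 0x17, 0xb1, 0x8a]
t3 = [0x4d, 0x4d, 0x01, 0x6d, 0x40, 0x01, 0xb1, 0x16]

RES = [ 0x4d  0x4d  0x01  0x6d  0x40  0x01  0xb1  0x16 ]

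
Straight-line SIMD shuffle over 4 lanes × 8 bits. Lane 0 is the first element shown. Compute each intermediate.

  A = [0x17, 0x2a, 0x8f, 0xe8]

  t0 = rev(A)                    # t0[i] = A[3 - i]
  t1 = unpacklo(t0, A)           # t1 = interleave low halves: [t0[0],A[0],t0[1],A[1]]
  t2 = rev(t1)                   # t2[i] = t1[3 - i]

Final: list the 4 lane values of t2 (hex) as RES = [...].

RES = [0x2a, 0x8f, 0x17, 0xe8]

→ t0 |e8|8f|2a|17|
→ t1 |e8|17|8f|2a|
→ t2 |2a|8f|17|e8|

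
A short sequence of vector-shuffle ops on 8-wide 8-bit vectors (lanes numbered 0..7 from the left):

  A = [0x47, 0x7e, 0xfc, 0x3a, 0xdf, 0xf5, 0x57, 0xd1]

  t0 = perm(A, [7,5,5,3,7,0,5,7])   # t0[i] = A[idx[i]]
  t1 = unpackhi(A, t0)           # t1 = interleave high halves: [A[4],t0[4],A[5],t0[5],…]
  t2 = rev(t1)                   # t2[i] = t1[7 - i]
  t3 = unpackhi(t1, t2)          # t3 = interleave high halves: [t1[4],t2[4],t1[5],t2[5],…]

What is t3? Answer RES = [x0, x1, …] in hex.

→ t0 |d1|f5|f5|3a|d1|47|f5|d1|
→ t1 |df|d1|f5|47|57|f5|d1|d1|
→ t2 |d1|d1|f5|57|47|f5|d1|df|
→ t3 |57|47|f5|f5|d1|d1|d1|df|

RES = [0x57, 0x47, 0xf5, 0xf5, 0xd1, 0xd1, 0xd1, 0xdf]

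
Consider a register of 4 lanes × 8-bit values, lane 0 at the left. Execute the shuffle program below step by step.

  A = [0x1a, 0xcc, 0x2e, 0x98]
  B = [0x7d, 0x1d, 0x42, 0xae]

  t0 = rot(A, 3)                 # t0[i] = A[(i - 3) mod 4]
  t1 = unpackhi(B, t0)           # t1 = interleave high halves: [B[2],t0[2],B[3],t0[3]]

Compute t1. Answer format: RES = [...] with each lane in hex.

RES = [ 0x42  0x98  0xae  0x1a ]

t0 = [0xcc, 0x2e, 0x98, 0x1a]
t1 = [0x42, 0x98, 0xae, 0x1a]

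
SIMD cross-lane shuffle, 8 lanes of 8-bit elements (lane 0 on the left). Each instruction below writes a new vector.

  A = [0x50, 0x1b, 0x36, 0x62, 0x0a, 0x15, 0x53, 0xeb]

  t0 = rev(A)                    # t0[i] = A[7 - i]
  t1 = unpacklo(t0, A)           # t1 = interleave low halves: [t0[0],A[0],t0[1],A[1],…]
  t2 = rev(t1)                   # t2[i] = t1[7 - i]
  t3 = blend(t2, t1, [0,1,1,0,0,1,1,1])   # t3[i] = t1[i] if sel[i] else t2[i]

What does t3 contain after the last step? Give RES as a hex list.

t0 = [0xeb, 0x53, 0x15, 0x0a, 0x62, 0x36, 0x1b, 0x50]
t1 = [0xeb, 0x50, 0x53, 0x1b, 0x15, 0x36, 0x0a, 0x62]
t2 = [0x62, 0x0a, 0x36, 0x15, 0x1b, 0x53, 0x50, 0xeb]
t3 = [0x62, 0x50, 0x53, 0x15, 0x1b, 0x36, 0x0a, 0x62]

RES = [ 0x62  0x50  0x53  0x15  0x1b  0x36  0x0a  0x62 ]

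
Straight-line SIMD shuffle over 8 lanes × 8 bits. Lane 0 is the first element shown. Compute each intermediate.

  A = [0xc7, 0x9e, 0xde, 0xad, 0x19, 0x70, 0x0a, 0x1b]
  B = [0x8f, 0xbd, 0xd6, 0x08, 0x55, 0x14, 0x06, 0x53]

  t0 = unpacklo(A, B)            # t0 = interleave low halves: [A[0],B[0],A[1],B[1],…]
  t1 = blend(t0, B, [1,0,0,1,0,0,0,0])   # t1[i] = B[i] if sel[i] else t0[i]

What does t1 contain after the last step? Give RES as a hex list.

RES = [ 0x8f  0x8f  0x9e  0x08  0xde  0xd6  0xad  0x08 ]

→ t0 |c7|8f|9e|bd|de|d6|ad|08|
→ t1 |8f|8f|9e|08|de|d6|ad|08|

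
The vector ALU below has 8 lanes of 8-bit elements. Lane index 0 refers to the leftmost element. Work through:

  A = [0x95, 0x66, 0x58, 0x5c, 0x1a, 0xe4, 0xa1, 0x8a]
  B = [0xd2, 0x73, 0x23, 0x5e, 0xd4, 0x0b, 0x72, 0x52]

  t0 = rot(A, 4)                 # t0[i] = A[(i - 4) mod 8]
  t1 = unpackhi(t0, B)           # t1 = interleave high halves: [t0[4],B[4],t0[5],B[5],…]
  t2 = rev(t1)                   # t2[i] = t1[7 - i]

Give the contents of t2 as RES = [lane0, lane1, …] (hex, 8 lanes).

RES = [ 0x52  0x5c  0x72  0x58  0x0b  0x66  0xd4  0x95 ]

→ t0 |1a|e4|a1|8a|95|66|58|5c|
→ t1 |95|d4|66|0b|58|72|5c|52|
→ t2 |52|5c|72|58|0b|66|d4|95|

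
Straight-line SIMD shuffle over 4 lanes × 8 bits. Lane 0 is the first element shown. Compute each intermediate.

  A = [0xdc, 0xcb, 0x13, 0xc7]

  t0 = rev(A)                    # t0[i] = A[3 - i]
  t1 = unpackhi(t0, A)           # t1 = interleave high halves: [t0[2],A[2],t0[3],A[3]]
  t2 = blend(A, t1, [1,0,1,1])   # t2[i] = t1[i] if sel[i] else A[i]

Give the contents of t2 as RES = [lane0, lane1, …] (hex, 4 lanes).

RES = [ 0xcb  0xcb  0xdc  0xc7 ]

t0 = [0xc7, 0x13, 0xcb, 0xdc]
t1 = [0xcb, 0x13, 0xdc, 0xc7]
t2 = [0xcb, 0xcb, 0xdc, 0xc7]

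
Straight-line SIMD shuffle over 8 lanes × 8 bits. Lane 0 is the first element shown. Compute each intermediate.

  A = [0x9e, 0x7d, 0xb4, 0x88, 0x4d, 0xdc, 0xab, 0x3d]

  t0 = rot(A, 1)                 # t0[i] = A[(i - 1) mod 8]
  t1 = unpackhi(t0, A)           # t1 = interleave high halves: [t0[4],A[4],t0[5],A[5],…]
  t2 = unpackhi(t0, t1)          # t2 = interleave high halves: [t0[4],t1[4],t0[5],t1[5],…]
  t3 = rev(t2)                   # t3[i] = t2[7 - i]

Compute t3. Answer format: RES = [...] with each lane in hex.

RES = [0x3d, 0xab, 0xab, 0xdc, 0xab, 0x4d, 0xdc, 0x88]

t0 = [0x3d, 0x9e, 0x7d, 0xb4, 0x88, 0x4d, 0xdc, 0xab]
t1 = [0x88, 0x4d, 0x4d, 0xdc, 0xdc, 0xab, 0xab, 0x3d]
t2 = [0x88, 0xdc, 0x4d, 0xab, 0xdc, 0xab, 0xab, 0x3d]
t3 = [0x3d, 0xab, 0xab, 0xdc, 0xab, 0x4d, 0xdc, 0x88]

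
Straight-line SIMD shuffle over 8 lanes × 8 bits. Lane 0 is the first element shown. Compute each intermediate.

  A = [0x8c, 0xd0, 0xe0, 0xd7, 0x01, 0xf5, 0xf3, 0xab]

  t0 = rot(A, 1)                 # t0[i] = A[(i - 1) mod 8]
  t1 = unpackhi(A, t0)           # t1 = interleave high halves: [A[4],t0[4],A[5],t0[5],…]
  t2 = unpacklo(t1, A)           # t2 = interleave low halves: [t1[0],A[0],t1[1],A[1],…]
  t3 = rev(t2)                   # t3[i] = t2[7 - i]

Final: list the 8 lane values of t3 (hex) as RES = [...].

→ t0 |ab|8c|d0|e0|d7|01|f5|f3|
→ t1 |01|d7|f5|01|f3|f5|ab|f3|
→ t2 |01|8c|d7|d0|f5|e0|01|d7|
→ t3 |d7|01|e0|f5|d0|d7|8c|01|

RES = [0xd7, 0x01, 0xe0, 0xf5, 0xd0, 0xd7, 0x8c, 0x01]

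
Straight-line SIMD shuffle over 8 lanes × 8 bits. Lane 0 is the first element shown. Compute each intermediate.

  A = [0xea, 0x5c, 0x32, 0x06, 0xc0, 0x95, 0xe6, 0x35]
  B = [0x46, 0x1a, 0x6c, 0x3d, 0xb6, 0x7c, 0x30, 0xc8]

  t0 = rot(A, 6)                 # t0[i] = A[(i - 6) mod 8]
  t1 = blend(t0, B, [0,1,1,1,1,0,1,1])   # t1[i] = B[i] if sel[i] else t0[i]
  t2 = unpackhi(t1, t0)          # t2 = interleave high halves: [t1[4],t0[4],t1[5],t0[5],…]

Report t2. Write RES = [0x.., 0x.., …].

→ t0 |32|06|c0|95|e6|35|ea|5c|
→ t1 |32|1a|6c|3d|b6|35|30|c8|
→ t2 |b6|e6|35|35|30|ea|c8|5c|

RES = [ 0xb6  0xe6  0x35  0x35  0x30  0xea  0xc8  0x5c ]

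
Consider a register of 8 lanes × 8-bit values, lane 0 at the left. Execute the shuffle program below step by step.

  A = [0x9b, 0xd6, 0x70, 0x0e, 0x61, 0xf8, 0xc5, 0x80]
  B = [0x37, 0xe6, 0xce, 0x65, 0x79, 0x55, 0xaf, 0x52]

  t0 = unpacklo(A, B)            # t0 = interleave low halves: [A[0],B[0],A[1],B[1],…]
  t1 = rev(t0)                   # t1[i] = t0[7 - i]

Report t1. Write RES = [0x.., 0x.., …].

→ t0 |9b|37|d6|e6|70|ce|0e|65|
→ t1 |65|0e|ce|70|e6|d6|37|9b|

RES = [0x65, 0x0e, 0xce, 0x70, 0xe6, 0xd6, 0x37, 0x9b]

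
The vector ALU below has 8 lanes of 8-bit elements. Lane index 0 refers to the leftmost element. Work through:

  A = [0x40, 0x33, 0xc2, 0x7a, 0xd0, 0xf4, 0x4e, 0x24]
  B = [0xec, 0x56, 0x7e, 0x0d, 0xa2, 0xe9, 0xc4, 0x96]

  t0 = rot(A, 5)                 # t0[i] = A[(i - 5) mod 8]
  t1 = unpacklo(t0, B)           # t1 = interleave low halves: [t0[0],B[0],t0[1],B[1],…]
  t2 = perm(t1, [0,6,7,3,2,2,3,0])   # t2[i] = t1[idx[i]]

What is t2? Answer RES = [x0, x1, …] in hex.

→ t0 |7a|d0|f4|4e|24|40|33|c2|
→ t1 |7a|ec|d0|56|f4|7e|4e|0d|
→ t2 |7a|4e|0d|56|d0|d0|56|7a|

RES = [ 0x7a  0x4e  0x0d  0x56  0xd0  0xd0  0x56  0x7a ]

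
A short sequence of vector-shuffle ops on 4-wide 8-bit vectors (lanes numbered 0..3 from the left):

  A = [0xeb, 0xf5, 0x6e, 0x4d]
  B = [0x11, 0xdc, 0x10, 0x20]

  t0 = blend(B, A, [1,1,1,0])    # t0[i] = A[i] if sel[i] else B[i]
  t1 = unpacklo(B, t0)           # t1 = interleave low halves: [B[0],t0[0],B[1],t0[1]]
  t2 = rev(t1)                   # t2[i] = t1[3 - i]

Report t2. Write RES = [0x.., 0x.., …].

RES = [ 0xf5  0xdc  0xeb  0x11 ]

  t0: eb f5 6e 20
  t1: 11 eb dc f5
  t2: f5 dc eb 11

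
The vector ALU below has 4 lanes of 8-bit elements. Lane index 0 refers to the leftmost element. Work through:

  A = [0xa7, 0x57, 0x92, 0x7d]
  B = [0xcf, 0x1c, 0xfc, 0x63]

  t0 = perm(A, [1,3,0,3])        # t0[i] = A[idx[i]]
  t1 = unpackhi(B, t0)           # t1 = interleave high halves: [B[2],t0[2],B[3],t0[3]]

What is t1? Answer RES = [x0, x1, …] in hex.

→ t0 |57|7d|a7|7d|
→ t1 |fc|a7|63|7d|

RES = [0xfc, 0xa7, 0x63, 0x7d]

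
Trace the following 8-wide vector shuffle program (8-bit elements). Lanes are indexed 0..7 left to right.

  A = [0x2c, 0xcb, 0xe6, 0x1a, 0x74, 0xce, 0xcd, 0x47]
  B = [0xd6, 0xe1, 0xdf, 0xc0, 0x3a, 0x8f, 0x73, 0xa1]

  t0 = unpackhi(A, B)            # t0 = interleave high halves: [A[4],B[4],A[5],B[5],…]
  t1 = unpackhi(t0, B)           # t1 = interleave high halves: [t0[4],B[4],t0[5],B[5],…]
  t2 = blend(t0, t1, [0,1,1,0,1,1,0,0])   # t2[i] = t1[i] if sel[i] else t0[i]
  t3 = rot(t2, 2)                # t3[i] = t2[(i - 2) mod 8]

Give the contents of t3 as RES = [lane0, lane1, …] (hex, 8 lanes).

t0 = [0x74, 0x3a, 0xce, 0x8f, 0xcd, 0x73, 0x47, 0xa1]
t1 = [0xcd, 0x3a, 0x73, 0x8f, 0x47, 0x73, 0xa1, 0xa1]
t2 = [0x74, 0x3a, 0x73, 0x8f, 0x47, 0x73, 0x47, 0xa1]
t3 = [0x47, 0xa1, 0x74, 0x3a, 0x73, 0x8f, 0x47, 0x73]

RES = [ 0x47  0xa1  0x74  0x3a  0x73  0x8f  0x47  0x73 ]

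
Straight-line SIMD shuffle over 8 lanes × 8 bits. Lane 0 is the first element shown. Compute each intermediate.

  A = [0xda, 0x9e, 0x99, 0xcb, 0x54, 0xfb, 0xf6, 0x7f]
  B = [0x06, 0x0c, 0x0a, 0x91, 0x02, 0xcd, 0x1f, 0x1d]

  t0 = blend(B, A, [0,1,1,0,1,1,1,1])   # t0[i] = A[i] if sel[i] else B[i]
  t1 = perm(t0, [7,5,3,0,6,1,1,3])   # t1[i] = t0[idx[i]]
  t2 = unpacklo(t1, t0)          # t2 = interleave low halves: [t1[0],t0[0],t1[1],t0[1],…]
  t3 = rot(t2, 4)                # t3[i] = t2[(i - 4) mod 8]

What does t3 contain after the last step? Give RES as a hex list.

RES = [ 0x91  0x99  0x06  0x91  0x7f  0x06  0xfb  0x9e ]

  t0: 06 9e 99 91 54 fb f6 7f
  t1: 7f fb 91 06 f6 9e 9e 91
  t2: 7f 06 fb 9e 91 99 06 91
  t3: 91 99 06 91 7f 06 fb 9e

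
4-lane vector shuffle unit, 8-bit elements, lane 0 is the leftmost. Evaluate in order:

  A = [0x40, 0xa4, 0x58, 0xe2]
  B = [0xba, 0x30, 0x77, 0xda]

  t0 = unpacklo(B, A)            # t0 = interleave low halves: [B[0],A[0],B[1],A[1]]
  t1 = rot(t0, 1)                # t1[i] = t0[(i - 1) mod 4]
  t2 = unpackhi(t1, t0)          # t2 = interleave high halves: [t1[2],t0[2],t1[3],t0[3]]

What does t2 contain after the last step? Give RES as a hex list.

t0 = [0xba, 0x40, 0x30, 0xa4]
t1 = [0xa4, 0xba, 0x40, 0x30]
t2 = [0x40, 0x30, 0x30, 0xa4]

RES = [ 0x40  0x30  0x30  0xa4 ]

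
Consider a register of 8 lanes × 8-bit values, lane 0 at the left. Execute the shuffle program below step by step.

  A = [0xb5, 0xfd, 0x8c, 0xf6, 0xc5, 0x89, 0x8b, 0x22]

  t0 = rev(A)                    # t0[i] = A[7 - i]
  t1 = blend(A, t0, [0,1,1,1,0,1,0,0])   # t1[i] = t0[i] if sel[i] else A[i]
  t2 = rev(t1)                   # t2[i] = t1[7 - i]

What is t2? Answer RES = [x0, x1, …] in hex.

RES = [0x22, 0x8b, 0x8c, 0xc5, 0xc5, 0x89, 0x8b, 0xb5]

→ t0 |22|8b|89|c5|f6|8c|fd|b5|
→ t1 |b5|8b|89|c5|c5|8c|8b|22|
→ t2 |22|8b|8c|c5|c5|89|8b|b5|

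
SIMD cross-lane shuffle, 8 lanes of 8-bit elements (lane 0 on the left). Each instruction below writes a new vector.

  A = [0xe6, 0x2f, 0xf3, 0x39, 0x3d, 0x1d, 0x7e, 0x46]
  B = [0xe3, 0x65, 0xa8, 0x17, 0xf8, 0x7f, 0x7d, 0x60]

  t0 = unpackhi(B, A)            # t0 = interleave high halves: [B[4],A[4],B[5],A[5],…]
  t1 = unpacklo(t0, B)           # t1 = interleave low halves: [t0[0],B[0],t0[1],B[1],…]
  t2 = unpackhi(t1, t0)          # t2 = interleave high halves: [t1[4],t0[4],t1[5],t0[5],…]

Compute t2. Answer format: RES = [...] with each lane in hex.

RES = [0x7f, 0x7d, 0xa8, 0x7e, 0x1d, 0x60, 0x17, 0x46]

→ t0 |f8|3d|7f|1d|7d|7e|60|46|
→ t1 |f8|e3|3d|65|7f|a8|1d|17|
→ t2 |7f|7d|a8|7e|1d|60|17|46|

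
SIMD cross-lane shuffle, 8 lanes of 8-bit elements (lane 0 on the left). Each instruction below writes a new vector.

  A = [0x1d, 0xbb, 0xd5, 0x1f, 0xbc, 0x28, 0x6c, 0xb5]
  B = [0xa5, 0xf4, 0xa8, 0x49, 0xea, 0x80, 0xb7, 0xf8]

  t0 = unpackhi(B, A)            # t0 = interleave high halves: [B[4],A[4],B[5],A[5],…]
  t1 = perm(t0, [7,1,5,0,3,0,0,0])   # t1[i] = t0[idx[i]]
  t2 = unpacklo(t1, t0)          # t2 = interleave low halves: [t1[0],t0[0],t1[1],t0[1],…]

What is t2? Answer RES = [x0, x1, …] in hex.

RES = [0xb5, 0xea, 0xbc, 0xbc, 0x6c, 0x80, 0xea, 0x28]

  t0: ea bc 80 28 b7 6c f8 b5
  t1: b5 bc 6c ea 28 ea ea ea
  t2: b5 ea bc bc 6c 80 ea 28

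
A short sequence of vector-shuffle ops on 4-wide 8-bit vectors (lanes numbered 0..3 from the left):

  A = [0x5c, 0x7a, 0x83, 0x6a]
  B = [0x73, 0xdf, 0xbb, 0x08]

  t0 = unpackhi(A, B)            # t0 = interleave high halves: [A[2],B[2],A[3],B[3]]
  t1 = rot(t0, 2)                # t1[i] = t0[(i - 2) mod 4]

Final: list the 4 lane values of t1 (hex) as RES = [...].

RES = [ 0x6a  0x08  0x83  0xbb ]

→ t0 |83|bb|6a|08|
→ t1 |6a|08|83|bb|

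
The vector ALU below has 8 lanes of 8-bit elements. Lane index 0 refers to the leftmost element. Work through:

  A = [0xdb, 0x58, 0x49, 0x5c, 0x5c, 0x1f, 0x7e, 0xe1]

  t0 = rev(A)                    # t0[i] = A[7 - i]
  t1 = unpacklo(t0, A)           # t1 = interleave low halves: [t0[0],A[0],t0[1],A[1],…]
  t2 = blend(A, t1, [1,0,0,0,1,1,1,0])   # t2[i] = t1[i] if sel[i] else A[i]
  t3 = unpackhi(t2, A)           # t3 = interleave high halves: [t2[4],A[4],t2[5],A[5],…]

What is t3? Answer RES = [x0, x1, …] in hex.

RES = [ 0x1f  0x5c  0x49  0x1f  0x5c  0x7e  0xe1  0xe1 ]

  t0: e1 7e 1f 5c 5c 49 58 db
  t1: e1 db 7e 58 1f 49 5c 5c
  t2: e1 58 49 5c 1f 49 5c e1
  t3: 1f 5c 49 1f 5c 7e e1 e1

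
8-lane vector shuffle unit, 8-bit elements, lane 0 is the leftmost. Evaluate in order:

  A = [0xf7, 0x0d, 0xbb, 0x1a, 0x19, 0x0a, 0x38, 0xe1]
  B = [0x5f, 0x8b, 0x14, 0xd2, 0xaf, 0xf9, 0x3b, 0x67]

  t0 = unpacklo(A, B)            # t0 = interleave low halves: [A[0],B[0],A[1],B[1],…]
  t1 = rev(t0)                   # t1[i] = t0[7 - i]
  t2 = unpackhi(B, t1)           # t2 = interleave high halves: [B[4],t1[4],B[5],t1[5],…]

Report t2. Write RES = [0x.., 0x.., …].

→ t0 |f7|5f|0d|8b|bb|14|1a|d2|
→ t1 |d2|1a|14|bb|8b|0d|5f|f7|
→ t2 |af|8b|f9|0d|3b|5f|67|f7|

RES = [0xaf, 0x8b, 0xf9, 0x0d, 0x3b, 0x5f, 0x67, 0xf7]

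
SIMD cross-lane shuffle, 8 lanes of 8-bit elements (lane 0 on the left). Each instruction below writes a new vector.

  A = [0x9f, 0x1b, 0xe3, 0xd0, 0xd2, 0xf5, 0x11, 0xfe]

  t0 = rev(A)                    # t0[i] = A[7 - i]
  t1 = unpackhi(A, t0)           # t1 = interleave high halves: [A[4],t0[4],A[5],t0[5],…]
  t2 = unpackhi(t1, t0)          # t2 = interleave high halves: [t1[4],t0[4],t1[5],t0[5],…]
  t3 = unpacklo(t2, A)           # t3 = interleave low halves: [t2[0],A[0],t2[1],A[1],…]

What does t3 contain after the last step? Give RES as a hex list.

  t0: fe 11 f5 d2 d0 e3 1b 9f
  t1: d2 d0 f5 e3 11 1b fe 9f
  t2: 11 d0 1b e3 fe 1b 9f 9f
  t3: 11 9f d0 1b 1b e3 e3 d0

RES = [ 0x11  0x9f  0xd0  0x1b  0x1b  0xe3  0xe3  0xd0 ]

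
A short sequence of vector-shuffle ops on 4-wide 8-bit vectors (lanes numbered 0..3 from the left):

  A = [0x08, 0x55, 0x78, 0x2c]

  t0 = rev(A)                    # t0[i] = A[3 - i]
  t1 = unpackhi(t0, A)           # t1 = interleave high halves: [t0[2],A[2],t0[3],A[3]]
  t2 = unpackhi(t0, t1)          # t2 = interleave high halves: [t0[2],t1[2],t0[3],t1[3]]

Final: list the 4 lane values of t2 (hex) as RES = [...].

RES = [ 0x55  0x08  0x08  0x2c ]

  t0: 2c 78 55 08
  t1: 55 78 08 2c
  t2: 55 08 08 2c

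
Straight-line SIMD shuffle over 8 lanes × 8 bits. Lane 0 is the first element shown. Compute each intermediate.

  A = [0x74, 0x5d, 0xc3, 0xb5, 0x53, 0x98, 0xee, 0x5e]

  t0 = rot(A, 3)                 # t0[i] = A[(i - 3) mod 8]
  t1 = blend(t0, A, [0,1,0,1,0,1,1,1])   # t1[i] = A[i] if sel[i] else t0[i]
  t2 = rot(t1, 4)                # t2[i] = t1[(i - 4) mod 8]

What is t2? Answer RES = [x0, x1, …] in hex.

t0 = [0x98, 0xee, 0x5e, 0x74, 0x5d, 0xc3, 0xb5, 0x53]
t1 = [0x98, 0x5d, 0x5e, 0xb5, 0x5d, 0x98, 0xee, 0x5e]
t2 = [0x5d, 0x98, 0xee, 0x5e, 0x98, 0x5d, 0x5e, 0xb5]

RES = [0x5d, 0x98, 0xee, 0x5e, 0x98, 0x5d, 0x5e, 0xb5]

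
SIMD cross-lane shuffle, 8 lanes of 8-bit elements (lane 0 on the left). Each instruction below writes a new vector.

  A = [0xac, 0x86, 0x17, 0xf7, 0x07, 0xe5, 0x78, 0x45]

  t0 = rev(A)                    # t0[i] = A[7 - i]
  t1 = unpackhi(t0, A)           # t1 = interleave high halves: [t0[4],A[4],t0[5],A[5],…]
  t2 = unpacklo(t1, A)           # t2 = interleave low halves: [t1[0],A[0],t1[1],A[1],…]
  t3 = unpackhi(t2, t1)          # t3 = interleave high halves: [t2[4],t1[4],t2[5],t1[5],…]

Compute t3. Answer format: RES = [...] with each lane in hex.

→ t0 |45|78|e5|07|f7|17|86|ac|
→ t1 |f7|07|17|e5|86|78|ac|45|
→ t2 |f7|ac|07|86|17|17|e5|f7|
→ t3 |17|86|17|78|e5|ac|f7|45|

RES = [0x17, 0x86, 0x17, 0x78, 0xe5, 0xac, 0xf7, 0x45]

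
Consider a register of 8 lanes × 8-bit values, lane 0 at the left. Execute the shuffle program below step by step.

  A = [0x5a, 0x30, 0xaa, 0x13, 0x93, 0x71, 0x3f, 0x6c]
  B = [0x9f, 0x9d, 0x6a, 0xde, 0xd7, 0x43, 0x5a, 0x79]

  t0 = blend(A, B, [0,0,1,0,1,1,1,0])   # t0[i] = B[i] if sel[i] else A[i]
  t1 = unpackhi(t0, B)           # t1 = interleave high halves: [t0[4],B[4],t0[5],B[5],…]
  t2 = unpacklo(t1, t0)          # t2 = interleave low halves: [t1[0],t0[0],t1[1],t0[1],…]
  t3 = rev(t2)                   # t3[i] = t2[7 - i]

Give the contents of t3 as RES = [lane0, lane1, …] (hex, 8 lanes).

RES = [ 0x13  0x43  0x6a  0x43  0x30  0xd7  0x5a  0xd7 ]

→ t0 |5a|30|6a|13|d7|43|5a|6c|
→ t1 |d7|d7|43|43|5a|5a|6c|79|
→ t2 |d7|5a|d7|30|43|6a|43|13|
→ t3 |13|43|6a|43|30|d7|5a|d7|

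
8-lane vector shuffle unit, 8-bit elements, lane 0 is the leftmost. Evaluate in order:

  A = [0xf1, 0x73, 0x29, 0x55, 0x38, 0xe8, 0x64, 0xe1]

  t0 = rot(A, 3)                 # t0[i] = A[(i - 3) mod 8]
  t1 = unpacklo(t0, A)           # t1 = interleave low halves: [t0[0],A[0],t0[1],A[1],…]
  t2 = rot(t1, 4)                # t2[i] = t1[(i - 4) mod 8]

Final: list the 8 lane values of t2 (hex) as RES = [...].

RES = [0xe1, 0x29, 0xf1, 0x55, 0xe8, 0xf1, 0x64, 0x73]

t0 = [0xe8, 0x64, 0xe1, 0xf1, 0x73, 0x29, 0x55, 0x38]
t1 = [0xe8, 0xf1, 0x64, 0x73, 0xe1, 0x29, 0xf1, 0x55]
t2 = [0xe1, 0x29, 0xf1, 0x55, 0xe8, 0xf1, 0x64, 0x73]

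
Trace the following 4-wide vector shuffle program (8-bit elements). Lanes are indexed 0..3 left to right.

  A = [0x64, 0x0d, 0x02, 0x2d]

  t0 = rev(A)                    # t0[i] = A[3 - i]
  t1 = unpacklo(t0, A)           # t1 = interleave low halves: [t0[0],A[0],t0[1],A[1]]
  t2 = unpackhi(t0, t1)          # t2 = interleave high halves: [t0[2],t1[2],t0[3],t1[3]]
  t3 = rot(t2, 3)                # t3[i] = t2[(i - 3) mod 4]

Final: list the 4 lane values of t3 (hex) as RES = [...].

RES = [ 0x02  0x64  0x0d  0x0d ]

t0 = [0x2d, 0x02, 0x0d, 0x64]
t1 = [0x2d, 0x64, 0x02, 0x0d]
t2 = [0x0d, 0x02, 0x64, 0x0d]
t3 = [0x02, 0x64, 0x0d, 0x0d]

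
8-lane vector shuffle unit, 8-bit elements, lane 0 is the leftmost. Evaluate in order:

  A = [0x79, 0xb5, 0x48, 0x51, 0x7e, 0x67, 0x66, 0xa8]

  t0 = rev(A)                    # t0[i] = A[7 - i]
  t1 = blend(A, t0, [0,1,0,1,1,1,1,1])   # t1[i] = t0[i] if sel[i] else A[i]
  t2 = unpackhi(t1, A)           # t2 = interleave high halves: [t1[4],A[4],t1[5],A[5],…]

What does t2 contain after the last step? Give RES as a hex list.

  t0: a8 66 67 7e 51 48 b5 79
  t1: 79 66 48 7e 51 48 b5 79
  t2: 51 7e 48 67 b5 66 79 a8

RES = [ 0x51  0x7e  0x48  0x67  0xb5  0x66  0x79  0xa8 ]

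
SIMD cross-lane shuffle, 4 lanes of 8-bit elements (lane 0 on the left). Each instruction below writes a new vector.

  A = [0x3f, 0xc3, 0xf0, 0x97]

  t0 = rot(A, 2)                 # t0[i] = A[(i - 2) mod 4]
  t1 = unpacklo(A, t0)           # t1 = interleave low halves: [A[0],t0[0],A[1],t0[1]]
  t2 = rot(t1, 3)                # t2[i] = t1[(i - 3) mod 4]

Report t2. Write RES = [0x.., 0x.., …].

t0 = [0xf0, 0x97, 0x3f, 0xc3]
t1 = [0x3f, 0xf0, 0xc3, 0x97]
t2 = [0xf0, 0xc3, 0x97, 0x3f]

RES = [ 0xf0  0xc3  0x97  0x3f ]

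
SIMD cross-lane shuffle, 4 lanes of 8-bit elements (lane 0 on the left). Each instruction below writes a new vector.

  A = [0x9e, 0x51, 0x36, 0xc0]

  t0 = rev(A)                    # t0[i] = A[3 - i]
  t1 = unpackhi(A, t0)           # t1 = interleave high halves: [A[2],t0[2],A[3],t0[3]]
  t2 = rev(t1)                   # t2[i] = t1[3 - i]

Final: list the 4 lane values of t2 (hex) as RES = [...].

RES = [ 0x9e  0xc0  0x51  0x36 ]

→ t0 |c0|36|51|9e|
→ t1 |36|51|c0|9e|
→ t2 |9e|c0|51|36|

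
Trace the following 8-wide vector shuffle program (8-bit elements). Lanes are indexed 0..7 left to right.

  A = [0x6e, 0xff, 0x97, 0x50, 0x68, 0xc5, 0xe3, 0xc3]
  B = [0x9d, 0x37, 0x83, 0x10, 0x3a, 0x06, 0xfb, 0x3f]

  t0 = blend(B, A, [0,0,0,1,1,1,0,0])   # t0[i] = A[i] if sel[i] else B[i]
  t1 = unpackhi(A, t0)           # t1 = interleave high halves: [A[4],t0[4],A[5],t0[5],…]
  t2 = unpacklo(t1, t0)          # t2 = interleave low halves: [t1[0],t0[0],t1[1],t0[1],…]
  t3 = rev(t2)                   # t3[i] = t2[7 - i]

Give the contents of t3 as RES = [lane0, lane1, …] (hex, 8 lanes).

  t0: 9d 37 83 50 68 c5 fb 3f
  t1: 68 68 c5 c5 e3 fb c3 3f
  t2: 68 9d 68 37 c5 83 c5 50
  t3: 50 c5 83 c5 37 68 9d 68

RES = [0x50, 0xc5, 0x83, 0xc5, 0x37, 0x68, 0x9d, 0x68]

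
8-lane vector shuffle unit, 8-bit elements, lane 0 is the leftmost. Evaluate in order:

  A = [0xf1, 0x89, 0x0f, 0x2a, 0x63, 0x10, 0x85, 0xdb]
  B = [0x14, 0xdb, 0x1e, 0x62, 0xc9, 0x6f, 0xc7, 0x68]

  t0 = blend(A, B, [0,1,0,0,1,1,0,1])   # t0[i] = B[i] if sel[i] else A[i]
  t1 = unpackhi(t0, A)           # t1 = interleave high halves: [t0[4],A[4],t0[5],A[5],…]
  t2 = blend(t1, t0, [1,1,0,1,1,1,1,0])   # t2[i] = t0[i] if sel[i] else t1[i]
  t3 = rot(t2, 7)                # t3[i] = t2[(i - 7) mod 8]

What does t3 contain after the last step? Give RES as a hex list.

RES = [ 0xdb  0x6f  0x2a  0xc9  0x6f  0x85  0xdb  0xf1 ]

  t0: f1 db 0f 2a c9 6f 85 68
  t1: c9 63 6f 10 85 85 68 db
  t2: f1 db 6f 2a c9 6f 85 db
  t3: db 6f 2a c9 6f 85 db f1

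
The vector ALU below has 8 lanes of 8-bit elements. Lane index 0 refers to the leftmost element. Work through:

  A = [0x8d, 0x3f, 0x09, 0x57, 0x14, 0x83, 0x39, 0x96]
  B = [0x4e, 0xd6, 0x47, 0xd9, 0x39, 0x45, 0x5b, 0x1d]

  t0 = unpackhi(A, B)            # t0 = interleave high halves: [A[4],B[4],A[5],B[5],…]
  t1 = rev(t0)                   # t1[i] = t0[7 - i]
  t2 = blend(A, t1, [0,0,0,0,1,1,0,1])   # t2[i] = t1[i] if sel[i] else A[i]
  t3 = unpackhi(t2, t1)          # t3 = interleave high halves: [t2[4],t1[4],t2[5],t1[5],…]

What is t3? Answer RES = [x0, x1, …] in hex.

  t0: 14 39 83 45 39 5b 96 1d
  t1: 1d 96 5b 39 45 83 39 14
  t2: 8d 3f 09 57 45 83 39 14
  t3: 45 45 83 83 39 39 14 14

RES = [ 0x45  0x45  0x83  0x83  0x39  0x39  0x14  0x14 ]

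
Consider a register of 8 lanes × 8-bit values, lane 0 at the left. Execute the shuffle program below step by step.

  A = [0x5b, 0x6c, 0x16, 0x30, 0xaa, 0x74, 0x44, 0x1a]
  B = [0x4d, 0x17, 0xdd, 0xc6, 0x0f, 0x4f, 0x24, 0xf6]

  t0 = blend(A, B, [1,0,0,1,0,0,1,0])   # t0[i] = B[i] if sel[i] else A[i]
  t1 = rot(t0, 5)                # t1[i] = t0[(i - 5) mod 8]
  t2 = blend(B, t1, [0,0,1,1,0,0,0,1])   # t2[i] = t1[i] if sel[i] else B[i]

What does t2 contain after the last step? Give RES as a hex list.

  t0: 4d 6c 16 c6 aa 74 24 1a
  t1: c6 aa 74 24 1a 4d 6c 16
  t2: 4d 17 74 24 0f 4f 24 16

RES = [ 0x4d  0x17  0x74  0x24  0x0f  0x4f  0x24  0x16 ]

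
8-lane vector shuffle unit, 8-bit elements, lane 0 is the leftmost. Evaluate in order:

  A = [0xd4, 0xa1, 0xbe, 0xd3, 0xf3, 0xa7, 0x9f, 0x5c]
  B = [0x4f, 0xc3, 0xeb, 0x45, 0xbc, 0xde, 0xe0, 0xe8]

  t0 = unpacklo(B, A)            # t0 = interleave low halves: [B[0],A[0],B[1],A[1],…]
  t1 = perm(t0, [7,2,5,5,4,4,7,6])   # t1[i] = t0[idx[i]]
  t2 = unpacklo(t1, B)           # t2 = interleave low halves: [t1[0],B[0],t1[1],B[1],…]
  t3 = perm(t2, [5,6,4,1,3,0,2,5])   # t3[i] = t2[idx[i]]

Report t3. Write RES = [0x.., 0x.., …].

→ t0 |4f|d4|c3|a1|eb|be|45|d3|
→ t1 |d3|c3|be|be|eb|eb|d3|45|
→ t2 |d3|4f|c3|c3|be|eb|be|45|
→ t3 |eb|be|be|4f|c3|d3|c3|eb|

RES = [ 0xeb  0xbe  0xbe  0x4f  0xc3  0xd3  0xc3  0xeb ]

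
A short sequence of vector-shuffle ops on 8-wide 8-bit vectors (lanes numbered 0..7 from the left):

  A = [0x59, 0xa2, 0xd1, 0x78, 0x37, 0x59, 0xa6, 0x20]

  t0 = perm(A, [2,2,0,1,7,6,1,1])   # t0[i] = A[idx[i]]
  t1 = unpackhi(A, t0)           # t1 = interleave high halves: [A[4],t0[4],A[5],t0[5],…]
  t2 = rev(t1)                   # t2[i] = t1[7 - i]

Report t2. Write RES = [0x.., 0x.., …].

t0 = [0xd1, 0xd1, 0x59, 0xa2, 0x20, 0xa6, 0xa2, 0xa2]
t1 = [0x37, 0x20, 0x59, 0xa6, 0xa6, 0xa2, 0x20, 0xa2]
t2 = [0xa2, 0x20, 0xa2, 0xa6, 0xa6, 0x59, 0x20, 0x37]

RES = [ 0xa2  0x20  0xa2  0xa6  0xa6  0x59  0x20  0x37 ]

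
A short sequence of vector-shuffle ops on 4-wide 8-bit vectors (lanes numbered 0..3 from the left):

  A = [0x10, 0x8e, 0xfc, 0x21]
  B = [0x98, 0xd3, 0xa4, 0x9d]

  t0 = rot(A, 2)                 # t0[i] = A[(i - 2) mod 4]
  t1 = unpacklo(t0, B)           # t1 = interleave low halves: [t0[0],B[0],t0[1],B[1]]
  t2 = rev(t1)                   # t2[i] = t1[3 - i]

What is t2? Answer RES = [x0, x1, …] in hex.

RES = [ 0xd3  0x21  0x98  0xfc ]

→ t0 |fc|21|10|8e|
→ t1 |fc|98|21|d3|
→ t2 |d3|21|98|fc|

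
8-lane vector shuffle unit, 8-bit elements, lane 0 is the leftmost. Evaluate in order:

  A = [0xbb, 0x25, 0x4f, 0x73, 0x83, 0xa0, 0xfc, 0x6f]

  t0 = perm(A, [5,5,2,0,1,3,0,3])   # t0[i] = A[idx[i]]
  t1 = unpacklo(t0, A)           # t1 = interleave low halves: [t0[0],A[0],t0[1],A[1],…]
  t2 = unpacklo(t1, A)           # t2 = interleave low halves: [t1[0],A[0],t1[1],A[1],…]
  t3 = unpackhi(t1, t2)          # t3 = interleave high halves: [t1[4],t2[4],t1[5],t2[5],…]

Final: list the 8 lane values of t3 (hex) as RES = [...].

RES = [ 0x4f  0xa0  0x4f  0x4f  0xbb  0x25  0x73  0x73 ]

→ t0 |a0|a0|4f|bb|25|73|bb|73|
→ t1 |a0|bb|a0|25|4f|4f|bb|73|
→ t2 |a0|bb|bb|25|a0|4f|25|73|
→ t3 |4f|a0|4f|4f|bb|25|73|73|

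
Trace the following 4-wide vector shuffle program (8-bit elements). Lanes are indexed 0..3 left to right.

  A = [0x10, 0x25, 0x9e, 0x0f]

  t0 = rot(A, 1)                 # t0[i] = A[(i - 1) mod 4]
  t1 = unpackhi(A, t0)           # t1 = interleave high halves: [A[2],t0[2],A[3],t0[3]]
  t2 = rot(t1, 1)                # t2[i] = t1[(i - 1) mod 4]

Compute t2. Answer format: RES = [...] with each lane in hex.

→ t0 |0f|10|25|9e|
→ t1 |9e|25|0f|9e|
→ t2 |9e|9e|25|0f|

RES = [0x9e, 0x9e, 0x25, 0x0f]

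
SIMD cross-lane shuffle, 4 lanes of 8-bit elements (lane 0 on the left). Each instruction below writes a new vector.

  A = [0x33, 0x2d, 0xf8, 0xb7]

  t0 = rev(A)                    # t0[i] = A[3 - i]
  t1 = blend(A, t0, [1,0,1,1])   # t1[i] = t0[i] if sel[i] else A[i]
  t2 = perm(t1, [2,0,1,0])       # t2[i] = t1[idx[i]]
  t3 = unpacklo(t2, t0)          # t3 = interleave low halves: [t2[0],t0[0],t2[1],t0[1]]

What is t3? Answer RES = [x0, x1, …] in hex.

  t0: b7 f8 2d 33
  t1: b7 2d 2d 33
  t2: 2d b7 2d b7
  t3: 2d b7 b7 f8

RES = [ 0x2d  0xb7  0xb7  0xf8 ]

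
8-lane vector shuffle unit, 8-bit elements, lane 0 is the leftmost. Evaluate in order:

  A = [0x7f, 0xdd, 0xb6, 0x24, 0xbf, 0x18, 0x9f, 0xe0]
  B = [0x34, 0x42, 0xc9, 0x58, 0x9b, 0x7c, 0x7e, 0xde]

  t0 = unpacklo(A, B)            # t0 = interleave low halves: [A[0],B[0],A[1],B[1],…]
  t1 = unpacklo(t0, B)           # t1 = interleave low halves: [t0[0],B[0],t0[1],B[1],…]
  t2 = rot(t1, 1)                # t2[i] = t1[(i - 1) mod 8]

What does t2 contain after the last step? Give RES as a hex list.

→ t0 |7f|34|dd|42|b6|c9|24|58|
→ t1 |7f|34|34|42|dd|c9|42|58|
→ t2 |58|7f|34|34|42|dd|c9|42|

RES = [0x58, 0x7f, 0x34, 0x34, 0x42, 0xdd, 0xc9, 0x42]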